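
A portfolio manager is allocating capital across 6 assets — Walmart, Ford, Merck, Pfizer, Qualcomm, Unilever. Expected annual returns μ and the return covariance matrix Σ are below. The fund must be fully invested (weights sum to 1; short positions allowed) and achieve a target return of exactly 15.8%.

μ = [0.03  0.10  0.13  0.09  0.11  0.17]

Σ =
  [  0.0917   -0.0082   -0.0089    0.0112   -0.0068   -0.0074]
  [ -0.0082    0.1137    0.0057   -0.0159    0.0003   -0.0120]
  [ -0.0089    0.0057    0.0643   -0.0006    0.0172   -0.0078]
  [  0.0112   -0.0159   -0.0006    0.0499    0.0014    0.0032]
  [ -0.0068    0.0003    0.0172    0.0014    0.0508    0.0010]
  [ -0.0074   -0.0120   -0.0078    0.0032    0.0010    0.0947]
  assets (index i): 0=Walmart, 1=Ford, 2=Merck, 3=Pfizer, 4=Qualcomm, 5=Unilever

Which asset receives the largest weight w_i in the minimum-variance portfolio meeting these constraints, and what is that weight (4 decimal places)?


Unilever (0.4788)

g=Σ⁻¹μ = [0.6729  1.3193  1.8616  1.9188  1.5234  2.0873]
h=Σ⁻¹𝟙 = [13.2421  13.2653  13.7925  20.1451  15.8872  13.5629]
a=μᵀg=1.089220  b=𝟙ᵀg=9.383160  c=𝟙ᵀh=89.895088  D=ac−b²=9.871858
λ₁=(c·0.158−b)/D = (89.895088·0.158−9.383160)/9.871858 = 0.488283
λ₂=(a−b·0.158)/D = (1.089220−9.383160·0.158)/9.871858 = -0.039842
w* = 0.488283·g + -0.039842·h:
  w_0 = 0.488283·0.6729 + -0.039842·13.2421 = -0.1991  (Walmart)
  w_1 = 0.488283·1.3193 + -0.039842·13.2653 = 0.1157  (Ford)
  w_2 = 0.488283·1.8616 + -0.039842·13.7925 = 0.3594  (Merck)
  w_3 = 0.488283·1.9188 + -0.039842·20.1451 = 0.1343  (Pfizer)
  w_4 = 0.488283·1.5234 + -0.039842·15.8872 = 0.1109  (Qualcomm)
  w_5 = 0.488283·2.0873 + -0.039842·13.5629 = 0.4788  (Unilever)
Σw_i=1.0000  μᵀw=0.1580
σ²=wᵀΣw=λ₁·μ_p+λ₂ = 0.488283·0.158 + -0.039842 = 0.037306 ≈ 0.0373


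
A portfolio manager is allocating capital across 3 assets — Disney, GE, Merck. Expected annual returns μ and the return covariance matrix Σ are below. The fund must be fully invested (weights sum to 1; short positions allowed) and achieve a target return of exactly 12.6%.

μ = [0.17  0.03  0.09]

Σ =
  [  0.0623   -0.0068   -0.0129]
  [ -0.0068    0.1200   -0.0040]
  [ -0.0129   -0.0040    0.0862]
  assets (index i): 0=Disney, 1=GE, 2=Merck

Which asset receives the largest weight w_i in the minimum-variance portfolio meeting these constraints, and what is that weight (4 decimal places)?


u=Σ⁻¹μ = [3.0975  0.4765  1.5297]
v=Σ⁻¹𝟙 = [20.2673  9.9851  15.0973]
a=μᵀu=0.678547  b=𝟙ᵀu=5.103754  c=𝟙ᵀv=45.349690  D=ac−b²=4.723571
λ₁=(c·0.126−b)/D = (45.349690·0.126−5.103754)/4.723571 = 0.129205
λ₂=(a−b·0.126)/D = (0.678547−5.103754·0.126)/4.723571 = 0.007510
w* = 0.129205·u + 0.007510·v:
  w_0 = 0.129205·3.0975 + 0.007510·20.2673 = 0.5524  (Disney)
  w_1 = 0.129205·0.4765 + 0.007510·9.9851 = 0.1366  (GE)
  w_2 = 0.129205·1.5297 + 0.007510·15.0973 = 0.3110  (Merck)
Σw_i=1.0000  μᵀw=0.1260
σ²=wᵀΣw=λ₁·μ_p+λ₂ = 0.129205·0.126 + 0.007510 = 0.023790 ≈ 0.0238

Disney (0.5524)


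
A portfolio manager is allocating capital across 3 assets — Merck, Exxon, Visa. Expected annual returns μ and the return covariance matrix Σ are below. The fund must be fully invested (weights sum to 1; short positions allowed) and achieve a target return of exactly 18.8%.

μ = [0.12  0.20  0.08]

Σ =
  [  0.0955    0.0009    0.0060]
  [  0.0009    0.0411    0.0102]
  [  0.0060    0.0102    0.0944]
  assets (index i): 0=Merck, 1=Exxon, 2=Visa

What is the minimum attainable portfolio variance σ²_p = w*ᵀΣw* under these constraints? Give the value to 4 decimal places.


0.0320

x=Σ⁻¹μ = [1.1955  4.7766  0.2554]
y=Σ⁻¹𝟙 = [9.7861  22.2383  7.5684]
a=μᵀx=1.119212  b=𝟙ᵀx=6.227469  c=𝟙ᵀy=39.592809  D=ac−b²=5.531390
λ₁=(c·0.188−b)/D = (39.592809·0.188−6.227469)/5.531390 = 0.219832
λ₂=(a−b·0.188)/D = (1.119212−6.227469·0.188)/5.531390 = -0.009320
w* = 0.219832·x + -0.009320·y:
  w_0 = 0.219832·1.1955 + -0.009320·9.7861 = 0.1716  (Merck)
  w_1 = 0.219832·4.7766 + -0.009320·22.2383 = 0.8428  (Exxon)
  w_2 = 0.219832·0.2554 + -0.009320·7.5684 = -0.0144  (Visa)
Σw_i=1.0000  μᵀw=0.1880
σ²=wᵀΣw=λ₁·μ_p+λ₂ = 0.219832·0.188 + -0.009320 = 0.032009 ≈ 0.0320


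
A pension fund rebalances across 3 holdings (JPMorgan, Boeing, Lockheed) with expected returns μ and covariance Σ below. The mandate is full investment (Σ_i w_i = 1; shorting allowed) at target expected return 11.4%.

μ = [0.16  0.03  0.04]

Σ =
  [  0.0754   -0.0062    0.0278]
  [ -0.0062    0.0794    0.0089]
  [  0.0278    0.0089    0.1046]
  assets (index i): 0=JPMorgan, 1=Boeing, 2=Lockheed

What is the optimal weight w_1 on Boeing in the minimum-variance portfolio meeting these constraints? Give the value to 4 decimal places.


u=Σ⁻¹μ = [2.2700  0.5854  -0.2707]
v=Σ⁻¹𝟙 = [12.4313  12.9878  5.1512]
a=μᵀu=0.369929  b=𝟙ᵀu=2.584690  c=𝟙ᵀv=30.570289  D=ac−b²=4.628207
λ₁=(c·0.114−b)/D = (30.570289·0.114−2.584690)/4.628207 = 0.194530
λ₂=(a−b·0.114)/D = (0.369929−2.584690·0.114)/4.628207 = 0.016264
w* = 0.194530·u + 0.016264·v:
  w_0 = 0.194530·2.2700 + 0.016264·12.4313 = 0.6438  (JPMorgan)
  w_1 = 0.194530·0.5854 + 0.016264·12.9878 = 0.3251  (Boeing)
  w_2 = 0.194530·-0.2707 + 0.016264·5.1512 = 0.0311  (Lockheed)
Σw_i=1.0000  μᵀw=0.1140
σ²=wᵀΣw=λ₁·μ_p+λ₂ = 0.194530·0.114 + 0.016264 = 0.038441 ≈ 0.0384

0.3251


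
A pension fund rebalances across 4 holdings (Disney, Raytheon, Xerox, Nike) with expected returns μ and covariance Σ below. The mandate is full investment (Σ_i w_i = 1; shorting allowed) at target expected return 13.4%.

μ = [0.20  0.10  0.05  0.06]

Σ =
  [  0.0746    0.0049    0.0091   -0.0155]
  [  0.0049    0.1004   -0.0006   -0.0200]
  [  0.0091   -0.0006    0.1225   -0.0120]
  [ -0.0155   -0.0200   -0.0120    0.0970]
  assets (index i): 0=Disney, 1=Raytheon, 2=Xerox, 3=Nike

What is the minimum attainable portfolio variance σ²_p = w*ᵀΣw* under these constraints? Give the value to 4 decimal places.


0.0231

u=Σ⁻¹μ = [2.8460  1.1275  0.3342  1.3472]
v=Σ⁻¹𝟙 = [14.9161  12.5428  8.7190  16.3576]
a=μᵀu=0.779496  b=𝟙ᵀu=5.654897  c=𝟙ᵀv=52.535419  D=ac−b²=8.973305
λ₁=(c·0.134−b)/D = (52.535419·0.134−5.654897)/8.973305 = 0.154330
λ₂=(a−b·0.134)/D = (0.779496−5.654897·0.134)/8.973305 = 0.002423
w* = 0.154330·u + 0.002423·v:
  w_0 = 0.154330·2.8460 + 0.002423·14.9161 = 0.4754  (Disney)
  w_1 = 0.154330·1.1275 + 0.002423·12.5428 = 0.2044  (Raytheon)
  w_2 = 0.154330·0.3342 + 0.002423·8.7190 = 0.0727  (Xerox)
  w_3 = 0.154330·1.3472 + 0.002423·16.3576 = 0.2475  (Nike)
Σw_i=1.0000  μᵀw=0.1340
σ²=wᵀΣw=λ₁·μ_p+λ₂ = 0.154330·0.134 + 0.002423 = 0.023103 ≈ 0.0231


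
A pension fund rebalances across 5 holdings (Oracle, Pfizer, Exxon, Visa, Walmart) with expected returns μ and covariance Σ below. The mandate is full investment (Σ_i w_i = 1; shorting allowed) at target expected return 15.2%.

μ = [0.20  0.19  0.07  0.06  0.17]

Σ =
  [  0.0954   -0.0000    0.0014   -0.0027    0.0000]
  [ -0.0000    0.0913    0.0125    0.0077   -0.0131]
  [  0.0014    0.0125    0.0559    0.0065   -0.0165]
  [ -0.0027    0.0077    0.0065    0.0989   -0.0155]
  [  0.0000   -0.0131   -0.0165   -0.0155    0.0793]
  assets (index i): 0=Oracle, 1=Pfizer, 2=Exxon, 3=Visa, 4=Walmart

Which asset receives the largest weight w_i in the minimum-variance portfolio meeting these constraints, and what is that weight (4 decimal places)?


p=Σ⁻¹μ = [2.0991  2.2344  1.4823  0.8611  2.9896]
q=Σ⁻¹𝟙 = [10.5132  10.2004  20.1248  11.5313  20.7367]
a=μᵀp=1.508022  b=𝟙ᵀp=9.666583  c=𝟙ᵀq=73.106523  D=ac−b²=16.803391
λ₁=(c·0.152−b)/D = (73.106523·0.152−9.666583)/16.803391 = 0.086031
λ₂=(a−b·0.152)/D = (1.508022−9.666583·0.152)/16.803391 = 0.002303
w* = 0.086031·p + 0.002303·q:
  w_0 = 0.086031·2.0991 + 0.002303·10.5132 = 0.2048  (Oracle)
  w_1 = 0.086031·2.2344 + 0.002303·10.2004 = 0.2157  (Pfizer)
  w_2 = 0.086031·1.4823 + 0.002303·20.1248 = 0.1739  (Exxon)
  w_3 = 0.086031·0.8611 + 0.002303·11.5313 = 0.1006  (Visa)
  w_4 = 0.086031·2.9896 + 0.002303·20.7367 = 0.3050  (Walmart)
Σw_i=1.0000  μᵀw=0.1520
σ²=wᵀΣw=λ₁·μ_p+λ₂ = 0.086031·0.152 + 0.002303 = 0.015380 ≈ 0.0154

Walmart (0.3050)


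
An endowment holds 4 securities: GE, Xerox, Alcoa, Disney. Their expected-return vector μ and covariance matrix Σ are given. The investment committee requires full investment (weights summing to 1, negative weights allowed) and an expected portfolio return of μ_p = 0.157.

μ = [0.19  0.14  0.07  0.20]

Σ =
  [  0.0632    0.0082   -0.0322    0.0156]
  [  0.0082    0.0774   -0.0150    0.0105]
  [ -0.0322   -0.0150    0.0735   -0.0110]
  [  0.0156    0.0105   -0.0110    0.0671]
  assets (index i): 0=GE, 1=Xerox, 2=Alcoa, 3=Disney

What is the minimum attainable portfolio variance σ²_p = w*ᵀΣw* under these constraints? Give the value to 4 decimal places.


g=Σ⁻¹μ = [3.9210  1.7284  3.3749  2.3518]
h=Σ⁻¹𝟙 = [26.3089  14.3526  29.7696  11.4209]
a=μᵀg=1.693577  b=𝟙ᵀg=11.376117  c=𝟙ᵀh=81.852058  D=ac−b²=9.206700
λ₁=(c·0.157−b)/D = (81.852058·0.157−11.376117)/9.206700 = 0.160172
λ₂=(a−b·0.157)/D = (1.693577−11.376117·0.157)/9.206700 = -0.010044
w* = 0.160172·g + -0.010044·h:
  w_0 = 0.160172·3.9210 + -0.010044·26.3089 = 0.3638  (GE)
  w_1 = 0.160172·1.7284 + -0.010044·14.3526 = 0.1327  (Xerox)
  w_2 = 0.160172·3.3749 + -0.010044·29.7696 = 0.2415  (Alcoa)
  w_3 = 0.160172·2.3518 + -0.010044·11.4209 = 0.2620  (Disney)
Σw_i=1.0000  μᵀw=0.1570
σ²=wᵀΣw=λ₁·μ_p+λ₂ = 0.160172·0.157 + -0.010044 = 0.015103 ≈ 0.0151

0.0151


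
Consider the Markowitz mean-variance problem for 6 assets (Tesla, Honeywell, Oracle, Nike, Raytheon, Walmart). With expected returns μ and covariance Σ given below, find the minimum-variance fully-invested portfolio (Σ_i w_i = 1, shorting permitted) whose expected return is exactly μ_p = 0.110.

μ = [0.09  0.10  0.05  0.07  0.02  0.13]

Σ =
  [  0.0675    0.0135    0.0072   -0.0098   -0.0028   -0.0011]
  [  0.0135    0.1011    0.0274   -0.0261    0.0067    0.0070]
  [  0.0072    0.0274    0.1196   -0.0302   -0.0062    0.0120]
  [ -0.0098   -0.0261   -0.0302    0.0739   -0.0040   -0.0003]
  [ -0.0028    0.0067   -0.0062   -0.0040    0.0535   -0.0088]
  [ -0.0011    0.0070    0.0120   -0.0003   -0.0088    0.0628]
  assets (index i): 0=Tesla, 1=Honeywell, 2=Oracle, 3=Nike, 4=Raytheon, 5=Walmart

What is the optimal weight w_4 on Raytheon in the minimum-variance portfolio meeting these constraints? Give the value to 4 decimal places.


-0.0533

u=Σ⁻¹μ = [1.4173  0.9319  0.3801  1.6732  0.8366  2.0436]
v=Σ⁻¹𝟙 = [16.8420  8.1710  11.2941  24.6576  24.4480  16.6933]
a=μᵀu=0.639278  b=𝟙ᵀu=7.282700  c=𝟙ᵀv=102.105891  D=ac−b²=12.236310
λ₁=(c·0.110−b)/D = (102.105891·0.110−7.282700)/12.236310 = 0.322724
λ₂=(a−b·0.110)/D = (0.639278−7.282700·0.110)/12.236310 = -0.013225
w* = 0.322724·u + -0.013225·v:
  w_0 = 0.322724·1.4173 + -0.013225·16.8420 = 0.2347  (Tesla)
  w_1 = 0.322724·0.9319 + -0.013225·8.1710 = 0.1927  (Honeywell)
  w_2 = 0.322724·0.3801 + -0.013225·11.2941 = -0.0267  (Oracle)
  w_3 = 0.322724·1.6732 + -0.013225·24.6576 = 0.2139  (Nike)
  w_4 = 0.322724·0.8366 + -0.013225·24.4480 = -0.0533  (Raytheon)
  w_5 = 0.322724·2.0436 + -0.013225·16.6933 = 0.4388  (Walmart)
Σw_i=1.0000  μᵀw=0.1100
σ²=wᵀΣw=λ₁·μ_p+λ₂ = 0.322724·0.110 + -0.013225 = 0.022275 ≈ 0.0223


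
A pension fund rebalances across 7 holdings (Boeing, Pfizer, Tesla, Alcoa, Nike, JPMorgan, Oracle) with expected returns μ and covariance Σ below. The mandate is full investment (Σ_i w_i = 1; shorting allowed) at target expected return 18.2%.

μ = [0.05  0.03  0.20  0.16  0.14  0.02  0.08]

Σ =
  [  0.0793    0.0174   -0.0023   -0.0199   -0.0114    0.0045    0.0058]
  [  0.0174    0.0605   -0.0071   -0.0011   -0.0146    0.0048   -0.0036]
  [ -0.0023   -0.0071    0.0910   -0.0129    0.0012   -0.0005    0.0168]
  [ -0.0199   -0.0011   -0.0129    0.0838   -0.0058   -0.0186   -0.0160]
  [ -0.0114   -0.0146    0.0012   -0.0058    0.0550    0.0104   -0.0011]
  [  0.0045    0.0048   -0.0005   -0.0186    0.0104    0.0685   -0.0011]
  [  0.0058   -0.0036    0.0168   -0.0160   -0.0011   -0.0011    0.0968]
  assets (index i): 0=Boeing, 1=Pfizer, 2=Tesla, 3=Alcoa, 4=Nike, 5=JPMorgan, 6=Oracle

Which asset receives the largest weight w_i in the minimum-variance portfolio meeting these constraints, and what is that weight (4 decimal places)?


u=Σ⁻¹μ = [1.6457  1.2252  2.5839  3.2319  3.4218  0.4894  0.9036]
v=Σ⁻¹𝟙 = [17.3304  19.6486  14.1099  26.1138  26.7689  15.4114  12.3697]
a=μᵀu=1.714061  b=𝟙ᵀu=13.501629  c=𝟙ᵀv=131.752797  D=ac−b²=43.538278
λ₁=(c·0.182−b)/D = (131.752797·0.182−13.501629)/43.538278 = 0.240648
λ₂=(a−b·0.182)/D = (1.714061−13.501629·0.182)/43.538278 = -0.017071
w* = 0.240648·u + -0.017071·v:
  w_0 = 0.240648·1.6457 + -0.017071·17.3304 = 0.1002  (Boeing)
  w_1 = 0.240648·1.2252 + -0.017071·19.6486 = -0.0406  (Pfizer)
  w_2 = 0.240648·2.5839 + -0.017071·14.1099 = 0.3809  (Tesla)
  w_3 = 0.240648·3.2319 + -0.017071·26.1138 = 0.3320  (Alcoa)
  w_4 = 0.240648·3.4218 + -0.017071·26.7689 = 0.3665  (Nike)
  w_5 = 0.240648·0.4894 + -0.017071·15.4114 = -0.1453  (JPMorgan)
  w_6 = 0.240648·0.9036 + -0.017071·12.3697 = 0.0063  (Oracle)
Σw_i=1.0000  μᵀw=0.1820
σ²=wᵀΣw=λ₁·μ_p+λ₂ = 0.240648·0.182 + -0.017071 = 0.026727 ≈ 0.0267

Tesla (0.3809)


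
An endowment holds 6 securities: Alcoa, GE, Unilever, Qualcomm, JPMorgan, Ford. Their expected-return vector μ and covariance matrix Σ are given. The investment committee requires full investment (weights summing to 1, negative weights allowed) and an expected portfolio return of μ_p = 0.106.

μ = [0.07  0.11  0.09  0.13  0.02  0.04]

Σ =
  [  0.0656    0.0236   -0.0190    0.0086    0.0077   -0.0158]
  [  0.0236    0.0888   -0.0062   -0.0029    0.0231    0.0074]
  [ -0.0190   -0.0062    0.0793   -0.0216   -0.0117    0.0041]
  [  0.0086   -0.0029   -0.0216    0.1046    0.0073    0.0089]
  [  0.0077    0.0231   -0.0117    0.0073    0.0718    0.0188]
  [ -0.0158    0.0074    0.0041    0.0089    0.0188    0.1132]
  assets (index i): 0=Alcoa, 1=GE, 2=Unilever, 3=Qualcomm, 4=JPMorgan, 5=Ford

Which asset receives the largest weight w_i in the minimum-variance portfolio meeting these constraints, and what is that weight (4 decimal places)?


Unilever (0.3323)

p=Σ⁻¹μ = [1.0693  1.1477  1.8740  1.5606  -0.1262  0.2580]
q=Σ⁻¹𝟙 = [19.0014  4.6500  21.7722  11.2136  10.7797  7.7216]
a=μᵀp=0.580425  b=𝟙ᵀp=5.783318  c=𝟙ᵀq=75.138478  D=ac−b²=10.165480
λ₁=(c·0.106−b)/D = (75.138478·0.106−5.783318)/10.165480 = 0.214585
λ₂=(a−b·0.106)/D = (0.580425−5.783318·0.106)/10.165480 = -0.003208
w* = 0.214585·p + -0.003208·q:
  w_0 = 0.214585·1.0693 + -0.003208·19.0014 = 0.1685  (Alcoa)
  w_1 = 0.214585·1.1477 + -0.003208·4.6500 = 0.2314  (GE)
  w_2 = 0.214585·1.8740 + -0.003208·21.7722 = 0.3323  (Unilever)
  w_3 = 0.214585·1.5606 + -0.003208·11.2136 = 0.2989  (Qualcomm)
  w_4 = 0.214585·-0.1262 + -0.003208·10.7797 = -0.0617  (JPMorgan)
  w_5 = 0.214585·0.2580 + -0.003208·7.7216 = 0.0306  (Ford)
Σw_i=1.0000  μᵀw=0.1060
σ²=wᵀΣw=λ₁·μ_p+λ₂ = 0.214585·0.106 + -0.003208 = 0.019538 ≈ 0.0195


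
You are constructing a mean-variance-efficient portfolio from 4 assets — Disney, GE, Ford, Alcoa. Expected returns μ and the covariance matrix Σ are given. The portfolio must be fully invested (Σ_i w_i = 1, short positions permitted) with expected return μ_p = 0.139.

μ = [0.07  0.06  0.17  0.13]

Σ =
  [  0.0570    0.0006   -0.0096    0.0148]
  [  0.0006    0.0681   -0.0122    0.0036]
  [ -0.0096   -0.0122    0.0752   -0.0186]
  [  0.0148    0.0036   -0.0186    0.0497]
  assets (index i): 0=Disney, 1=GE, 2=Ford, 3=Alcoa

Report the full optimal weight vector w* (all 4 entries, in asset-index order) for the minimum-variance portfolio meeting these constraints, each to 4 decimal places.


u=Σ⁻¹μ = [0.8741  1.3059  3.4639  3.5572]
v=Σ⁻¹𝟙 = [15.3516  17.5954  23.8507  23.2007]
a=μᵀu=1.190835  b=𝟙ᵀu=9.201045  c=𝟙ᵀv=79.998355  D=ac−b²=10.605640
λ₁=(c·0.139−b)/D = (79.998355·0.139−9.201045)/10.605640 = 0.180916
λ₂=(a−b·0.139)/D = (1.190835−9.201045·0.139)/10.605640 = -0.008308
w* = 0.180916·u + -0.008308·v:
  w_0 = 0.180916·0.8741 + -0.008308·15.3516 = 0.0306  (Disney)
  w_1 = 0.180916·1.3059 + -0.008308·17.5954 = 0.0901  (GE)
  w_2 = 0.180916·3.4639 + -0.008308·23.8507 = 0.4285  (Ford)
  w_3 = 0.180916·3.5572 + -0.008308·23.2007 = 0.4508  (Alcoa)
Σw_i=1.0000  μᵀw=0.1390
σ²=wᵀΣw=λ₁·μ_p+λ₂ = 0.180916·0.139 + -0.008308 = 0.016839 ≈ 0.0168

0.0306  0.0901  0.4285  0.4508


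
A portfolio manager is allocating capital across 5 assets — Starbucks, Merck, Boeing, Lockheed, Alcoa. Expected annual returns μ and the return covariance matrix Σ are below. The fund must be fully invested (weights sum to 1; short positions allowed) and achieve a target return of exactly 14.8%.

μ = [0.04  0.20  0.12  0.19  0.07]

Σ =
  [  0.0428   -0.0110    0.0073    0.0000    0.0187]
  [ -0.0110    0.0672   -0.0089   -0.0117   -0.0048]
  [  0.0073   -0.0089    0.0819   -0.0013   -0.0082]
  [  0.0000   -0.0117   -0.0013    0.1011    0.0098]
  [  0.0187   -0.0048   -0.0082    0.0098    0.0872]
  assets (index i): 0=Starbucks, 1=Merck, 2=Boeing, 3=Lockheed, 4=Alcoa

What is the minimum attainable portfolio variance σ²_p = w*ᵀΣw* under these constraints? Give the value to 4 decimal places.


g=Σ⁻¹μ = [1.3306  3.8869  1.8704  2.2902  0.6499]
h=Σ⁻¹𝟙 = [23.6946  23.1903  13.5686  12.0138  7.5889]
a=μᵀg=1.535675  b=𝟙ᵀg=10.027928  c=𝟙ᵀh=80.056267  D=ac−b²=22.381045
λ₁=(c·0.148−b)/D = (80.056267·0.148−10.027928)/22.381045 = 0.081337
λ₂=(a−b·0.148)/D = (1.535675−10.027928·0.148)/22.381045 = 0.002303
w* = 0.081337·g + 0.002303·h:
  w_0 = 0.081337·1.3306 + 0.002303·23.6946 = 0.1628  (Starbucks)
  w_1 = 0.081337·3.8869 + 0.002303·23.1903 = 0.3696  (Merck)
  w_2 = 0.081337·1.8704 + 0.002303·13.5686 = 0.1834  (Boeing)
  w_3 = 0.081337·2.2902 + 0.002303·12.0138 = 0.2139  (Lockheed)
  w_4 = 0.081337·0.6499 + 0.002303·7.5889 = 0.0703  (Alcoa)
Σw_i=1.0000  μᵀw=0.1480
σ²=wᵀΣw=λ₁·μ_p+λ₂ = 0.081337·0.148 + 0.002303 = 0.014341 ≈ 0.0143

0.0143


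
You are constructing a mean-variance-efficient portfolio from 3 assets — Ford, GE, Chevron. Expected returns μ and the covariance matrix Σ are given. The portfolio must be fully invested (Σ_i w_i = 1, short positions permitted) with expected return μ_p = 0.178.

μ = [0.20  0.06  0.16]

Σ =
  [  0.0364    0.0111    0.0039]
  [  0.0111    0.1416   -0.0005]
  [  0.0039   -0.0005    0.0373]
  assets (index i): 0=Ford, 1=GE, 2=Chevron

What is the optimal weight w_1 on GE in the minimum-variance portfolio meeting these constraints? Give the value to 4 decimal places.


x=Σ⁻¹μ = [5.0799  0.0388  3.7589]
y=Σ⁻¹𝟙 = [23.2280  5.3277  24.4524]
a=μᵀx=1.619741  b=𝟙ᵀx=8.877641  c=𝟙ᵀy=53.008042  D=ac−b²=7.046810
λ₁=(c·0.178−b)/D = (53.008042·0.178−8.877641)/7.046810 = 0.079155
λ₂=(a−b·0.178)/D = (1.619741−8.877641·0.178)/7.046810 = 0.005608
w* = 0.079155·x + 0.005608·y:
  w_0 = 0.079155·5.0799 + 0.005608·23.2280 = 0.5324  (Ford)
  w_1 = 0.079155·0.0388 + 0.005608·5.3277 = 0.0329  (GE)
  w_2 = 0.079155·3.7589 + 0.005608·24.4524 = 0.4347  (Chevron)
Σw_i=1.0000  μᵀw=0.1780
σ²=wᵀΣw=λ₁·μ_p+λ₂ = 0.079155·0.178 + 0.005608 = 0.019698 ≈ 0.0197

0.0329


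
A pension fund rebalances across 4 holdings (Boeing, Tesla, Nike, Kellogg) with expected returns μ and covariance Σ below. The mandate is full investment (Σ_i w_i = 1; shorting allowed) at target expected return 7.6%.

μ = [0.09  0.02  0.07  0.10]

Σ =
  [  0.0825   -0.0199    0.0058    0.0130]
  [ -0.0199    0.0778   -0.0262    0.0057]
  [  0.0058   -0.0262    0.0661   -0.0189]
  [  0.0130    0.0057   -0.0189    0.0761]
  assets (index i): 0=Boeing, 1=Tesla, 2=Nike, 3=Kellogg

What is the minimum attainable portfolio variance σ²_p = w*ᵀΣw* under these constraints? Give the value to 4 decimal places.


x=Σ⁻¹μ = [0.9653  1.0007  1.8064  1.5228]
y=Σ⁻¹𝟙 = [13.5632  24.6794  28.2963  16.0027]
a=μᵀx=0.385625  b=𝟙ᵀx=5.295287  c=𝟙ᵀy=82.541572  D=ac−b²=3.790014
λ₁=(c·0.076−b)/D = (82.541572·0.076−5.295287)/3.790014 = 0.258013
λ₂=(a−b·0.076)/D = (0.385625−5.295287·0.076)/3.790014 = -0.004437
w* = 0.258013·x + -0.004437·y:
  w_0 = 0.258013·0.9653 + -0.004437·13.5632 = 0.1889  (Boeing)
  w_1 = 0.258013·1.0007 + -0.004437·24.6794 = 0.1487  (Tesla)
  w_2 = 0.258013·1.8064 + -0.004437·28.2963 = 0.3405  (Nike)
  w_3 = 0.258013·1.5228 + -0.004437·16.0027 = 0.3219  (Kellogg)
Σw_i=1.0000  μᵀw=0.0760
σ²=wᵀΣw=λ₁·μ_p+λ₂ = 0.258013·0.076 + -0.004437 = 0.015172 ≈ 0.0152

0.0152


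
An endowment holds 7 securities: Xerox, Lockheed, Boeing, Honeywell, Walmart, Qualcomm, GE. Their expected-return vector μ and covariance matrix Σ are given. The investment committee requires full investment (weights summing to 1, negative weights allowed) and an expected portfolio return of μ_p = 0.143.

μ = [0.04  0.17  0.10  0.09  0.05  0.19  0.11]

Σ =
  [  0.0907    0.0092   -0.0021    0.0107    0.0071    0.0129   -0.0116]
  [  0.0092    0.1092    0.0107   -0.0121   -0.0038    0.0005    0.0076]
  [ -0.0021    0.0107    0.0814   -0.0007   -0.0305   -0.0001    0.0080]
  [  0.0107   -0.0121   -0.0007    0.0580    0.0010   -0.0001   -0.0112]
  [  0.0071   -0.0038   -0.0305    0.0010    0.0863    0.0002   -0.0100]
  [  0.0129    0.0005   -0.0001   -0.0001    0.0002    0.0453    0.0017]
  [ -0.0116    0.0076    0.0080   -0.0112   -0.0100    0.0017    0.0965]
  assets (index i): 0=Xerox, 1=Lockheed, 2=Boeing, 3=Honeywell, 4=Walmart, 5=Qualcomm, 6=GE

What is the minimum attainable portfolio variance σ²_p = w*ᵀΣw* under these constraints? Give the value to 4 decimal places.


0.0128

u=Σ⁻¹μ = [-0.5191  1.6551  1.3901  2.2162  1.2835  4.2831  1.1467]
v=Σ⁻¹𝟙 = [5.4306  8.9519  17.2426  20.5085  18.8352  19.9473  12.8617]
a=μᵀu=1.603174  b=𝟙ᵀu=11.455605  c=𝟙ᵀv=103.777830  D=ac−b²=35.142991
λ₁=(c·0.143−b)/D = (103.777830·0.143−11.455605)/35.142991 = 0.096310
λ₂=(a−b·0.143)/D = (1.603174−11.455605·0.143)/35.142991 = -0.000995
w* = 0.096310·u + -0.000995·v:
  w_0 = 0.096310·-0.5191 + -0.000995·5.4306 = -0.0554  (Xerox)
  w_1 = 0.096310·1.6551 + -0.000995·8.9519 = 0.1505  (Lockheed)
  w_2 = 0.096310·1.3901 + -0.000995·17.2426 = 0.1167  (Boeing)
  w_3 = 0.096310·2.2162 + -0.000995·20.5085 = 0.1930  (Honeywell)
  w_4 = 0.096310·1.2835 + -0.000995·18.8352 = 0.1049  (Walmart)
  w_5 = 0.096310·4.2831 + -0.000995·19.9473 = 0.3927  (Qualcomm)
  w_6 = 0.096310·1.1467 + -0.000995·12.8617 = 0.0976  (GE)
Σw_i=1.0000  μᵀw=0.1430
σ²=wᵀΣw=λ₁·μ_p+λ₂ = 0.096310·0.143 + -0.000995 = 0.012777 ≈ 0.0128


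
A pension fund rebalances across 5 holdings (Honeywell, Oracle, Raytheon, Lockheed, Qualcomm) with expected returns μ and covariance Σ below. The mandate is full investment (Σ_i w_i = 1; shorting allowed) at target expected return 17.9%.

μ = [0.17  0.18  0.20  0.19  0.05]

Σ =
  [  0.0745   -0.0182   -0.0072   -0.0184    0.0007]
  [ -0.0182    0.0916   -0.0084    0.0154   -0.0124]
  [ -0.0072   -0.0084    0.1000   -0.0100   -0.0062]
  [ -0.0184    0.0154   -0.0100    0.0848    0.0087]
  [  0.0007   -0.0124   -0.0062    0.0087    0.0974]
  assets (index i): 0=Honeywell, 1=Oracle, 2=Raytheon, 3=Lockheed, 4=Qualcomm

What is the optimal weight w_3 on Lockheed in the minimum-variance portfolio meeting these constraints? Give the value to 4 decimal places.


0.2307

g=Σ⁻¹μ = [3.8966  2.6174  2.8333  2.8687  0.7427]
h=Σ⁻¹𝟙 = [22.1848  15.9073  15.0947  14.2849  11.8175]
a=μᵀg=2.282400  b=𝟙ᵀg=12.958675  c=𝟙ᵀh=79.289225  D=ac−b²=13.042480
λ₁=(c·0.179−b)/D = (79.289225·0.179−12.958675)/13.042480 = 0.094621
λ₂=(a−b·0.179)/D = (2.282400−12.958675·0.179)/13.042480 = -0.002852
w* = 0.094621·g + -0.002852·h:
  w_0 = 0.094621·3.8966 + -0.002852·22.1848 = 0.3054  (Honeywell)
  w_1 = 0.094621·2.6174 + -0.002852·15.9073 = 0.2023  (Oracle)
  w_2 = 0.094621·2.8333 + -0.002852·15.0947 = 0.2250  (Raytheon)
  w_3 = 0.094621·2.8687 + -0.002852·14.2849 = 0.2307  (Lockheed)
  w_4 = 0.094621·0.7427 + -0.002852·11.8175 = 0.0366  (Qualcomm)
Σw_i=1.0000  μᵀw=0.1790
σ²=wᵀΣw=λ₁·μ_p+λ₂ = 0.094621·0.179 + -0.002852 = 0.014085 ≈ 0.0141


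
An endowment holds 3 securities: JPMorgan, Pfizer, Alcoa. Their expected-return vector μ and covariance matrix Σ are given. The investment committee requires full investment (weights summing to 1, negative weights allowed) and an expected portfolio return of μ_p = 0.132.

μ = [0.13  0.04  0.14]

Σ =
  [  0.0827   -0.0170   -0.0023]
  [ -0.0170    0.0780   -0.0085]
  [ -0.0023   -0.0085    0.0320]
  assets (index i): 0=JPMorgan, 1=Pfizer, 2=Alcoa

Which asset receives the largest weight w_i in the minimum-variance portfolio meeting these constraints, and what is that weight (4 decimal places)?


Alcoa (0.6923)

x=Σ⁻¹μ = [2.0144  1.4875  4.9149]
y=Σ⁻¹𝟙 = [17.4165  20.7592  38.0160]
a=μᵀx=1.009455  b=𝟙ᵀx=8.416744  c=𝟙ᵀy=76.191621  D=ac−b²=6.070415
λ₁=(c·0.132−b)/D = (76.191621·0.132−8.416744)/6.070415 = 0.270253
λ₂=(a−b·0.132)/D = (1.009455−8.416744·0.132)/6.070415 = -0.016730
w* = 0.270253·x + -0.016730·y:
  w_0 = 0.270253·2.0144 + -0.016730·17.4165 = 0.2530  (JPMorgan)
  w_1 = 0.270253·1.4875 + -0.016730·20.7592 = 0.0547  (Pfizer)
  w_2 = 0.270253·4.9149 + -0.016730·38.0160 = 0.6923  (Alcoa)
Σw_i=1.0000  μᵀw=0.1320
σ²=wᵀΣw=λ₁·μ_p+λ₂ = 0.270253·0.132 + -0.016730 = 0.018944 ≈ 0.0189


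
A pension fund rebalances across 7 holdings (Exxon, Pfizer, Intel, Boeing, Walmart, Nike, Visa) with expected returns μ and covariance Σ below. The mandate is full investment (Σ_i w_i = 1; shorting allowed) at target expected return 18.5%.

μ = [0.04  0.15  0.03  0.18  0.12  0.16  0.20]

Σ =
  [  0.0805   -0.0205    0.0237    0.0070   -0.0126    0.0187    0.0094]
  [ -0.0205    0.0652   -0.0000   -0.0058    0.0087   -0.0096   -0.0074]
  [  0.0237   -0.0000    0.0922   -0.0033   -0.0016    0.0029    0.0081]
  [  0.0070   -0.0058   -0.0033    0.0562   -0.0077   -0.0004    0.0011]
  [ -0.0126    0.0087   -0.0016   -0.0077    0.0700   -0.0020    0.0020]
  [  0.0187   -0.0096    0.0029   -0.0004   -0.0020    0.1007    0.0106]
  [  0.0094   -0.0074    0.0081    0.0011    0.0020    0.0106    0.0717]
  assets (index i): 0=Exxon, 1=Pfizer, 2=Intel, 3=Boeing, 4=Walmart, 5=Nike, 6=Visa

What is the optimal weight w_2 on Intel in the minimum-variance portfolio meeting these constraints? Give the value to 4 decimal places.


-0.0613

u=Σ⁻¹μ = [0.5575  3.0946  0.0591  3.6613  1.8013  1.5454  2.6941]
v=Σ⁻¹𝟙 = [13.2547  21.7542  7.1821  20.8818  16.3408  8.5218  11.6071]
a=μᵀu=2.149539  b=𝟙ᵀu=13.413315  c=𝟙ᵀv=99.542523  D=ac−b²=34.053490
λ₁=(c·0.185−b)/D = (99.542523·0.185−13.413315)/34.053490 = 0.146888
λ₂=(a−b·0.185)/D = (2.149539−13.413315·0.185)/34.053490 = -0.009747
w* = 0.146888·u + -0.009747·v:
  w_0 = 0.146888·0.5575 + -0.009747·13.2547 = -0.0473  (Exxon)
  w_1 = 0.146888·3.0946 + -0.009747·21.7542 = 0.2425  (Pfizer)
  w_2 = 0.146888·0.0591 + -0.009747·7.1821 = -0.0613  (Intel)
  w_3 = 0.146888·3.6613 + -0.009747·20.8818 = 0.3343  (Boeing)
  w_4 = 0.146888·1.8013 + -0.009747·16.3408 = 0.1053  (Walmart)
  w_5 = 0.146888·1.5454 + -0.009747·8.5218 = 0.1439  (Nike)
  w_6 = 0.146888·2.6941 + -0.009747·11.6071 = 0.2826  (Visa)
Σw_i=1.0000  μᵀw=0.1850
σ²=wᵀΣw=λ₁·μ_p+λ₂ = 0.146888·0.185 + -0.009747 = 0.017427 ≈ 0.0174


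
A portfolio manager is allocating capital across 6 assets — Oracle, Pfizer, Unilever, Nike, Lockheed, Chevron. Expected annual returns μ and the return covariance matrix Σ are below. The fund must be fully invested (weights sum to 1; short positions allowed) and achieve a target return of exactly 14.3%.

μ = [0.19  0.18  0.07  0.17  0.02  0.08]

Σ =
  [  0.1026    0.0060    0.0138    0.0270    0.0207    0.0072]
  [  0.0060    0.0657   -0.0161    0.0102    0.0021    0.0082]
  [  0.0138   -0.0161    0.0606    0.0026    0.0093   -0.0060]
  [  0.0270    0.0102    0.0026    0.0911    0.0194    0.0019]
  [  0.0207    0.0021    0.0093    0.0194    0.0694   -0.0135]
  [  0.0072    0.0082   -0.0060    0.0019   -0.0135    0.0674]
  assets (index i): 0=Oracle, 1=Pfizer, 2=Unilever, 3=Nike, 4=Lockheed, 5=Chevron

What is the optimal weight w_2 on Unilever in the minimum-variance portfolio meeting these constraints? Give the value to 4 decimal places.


0.2518

p=Σ⁻¹μ = [1.1934  2.7887  1.7330  1.2629  -0.5975  0.7192]
q=Σ⁻¹𝟙 = [0.9197  16.7752  20.2433  5.1793  12.7559  16.9087]
a=μᵀp=1.110299  b=𝟙ᵀp=7.099610  c=𝟙ᵀq=72.782145  D=ac−b²=30.405444
λ₁=(c·0.143−b)/D = (72.782145·0.143−7.099610)/30.405444 = 0.108804
λ₂=(a−b·0.143)/D = (1.110299−7.099610·0.143)/30.405444 = 0.003126
w* = 0.108804·p + 0.003126·q:
  w_0 = 0.108804·1.1934 + 0.003126·0.9197 = 0.1327  (Oracle)
  w_1 = 0.108804·2.7887 + 0.003126·16.7752 = 0.3559  (Pfizer)
  w_2 = 0.108804·1.7330 + 0.003126·20.2433 = 0.2518  (Unilever)
  w_3 = 0.108804·1.2629 + 0.003126·5.1793 = 0.1536  (Nike)
  w_4 = 0.108804·-0.5975 + 0.003126·12.7559 = -0.0251  (Lockheed)
  w_5 = 0.108804·0.7192 + 0.003126·16.9087 = 0.1311  (Chevron)
Σw_i=1.0000  μᵀw=0.1430
σ²=wᵀΣw=λ₁·μ_p+λ₂ = 0.108804·0.143 + 0.003126 = 0.018685 ≈ 0.0187


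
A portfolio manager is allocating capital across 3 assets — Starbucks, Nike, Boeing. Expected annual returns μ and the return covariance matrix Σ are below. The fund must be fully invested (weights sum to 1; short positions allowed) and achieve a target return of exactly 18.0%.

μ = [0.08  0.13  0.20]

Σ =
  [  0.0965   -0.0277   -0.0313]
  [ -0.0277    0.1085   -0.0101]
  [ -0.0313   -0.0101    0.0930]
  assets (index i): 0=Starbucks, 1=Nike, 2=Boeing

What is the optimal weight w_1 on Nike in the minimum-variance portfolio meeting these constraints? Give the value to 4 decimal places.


0.2039

u=Σ⁻¹μ = [2.4849  2.1322  3.2184]
v=Σ⁻¹𝟙 = [21.5378  16.5583  19.7997]
a=μᵀu=1.119662  b=𝟙ᵀu=7.835534  c=𝟙ᵀv=57.895725  D=ac−b²=3.428043
λ₁=(c·0.180−b)/D = (57.895725·0.180−7.835534)/3.428043 = 0.754278
λ₂=(a−b·0.180)/D = (1.119662−7.835534·0.180)/3.428043 = -0.084811
w* = 0.754278·u + -0.084811·v:
  w_0 = 0.754278·2.4849 + -0.084811·21.5378 = 0.0477  (Starbucks)
  w_1 = 0.754278·2.1322 + -0.084811·16.5583 = 0.2039  (Nike)
  w_2 = 0.754278·3.2184 + -0.084811·19.7997 = 0.7484  (Boeing)
Σw_i=1.0000  μᵀw=0.1800
σ²=wᵀΣw=λ₁·μ_p+λ₂ = 0.754278·0.180 + -0.084811 = 0.050959 ≈ 0.0510


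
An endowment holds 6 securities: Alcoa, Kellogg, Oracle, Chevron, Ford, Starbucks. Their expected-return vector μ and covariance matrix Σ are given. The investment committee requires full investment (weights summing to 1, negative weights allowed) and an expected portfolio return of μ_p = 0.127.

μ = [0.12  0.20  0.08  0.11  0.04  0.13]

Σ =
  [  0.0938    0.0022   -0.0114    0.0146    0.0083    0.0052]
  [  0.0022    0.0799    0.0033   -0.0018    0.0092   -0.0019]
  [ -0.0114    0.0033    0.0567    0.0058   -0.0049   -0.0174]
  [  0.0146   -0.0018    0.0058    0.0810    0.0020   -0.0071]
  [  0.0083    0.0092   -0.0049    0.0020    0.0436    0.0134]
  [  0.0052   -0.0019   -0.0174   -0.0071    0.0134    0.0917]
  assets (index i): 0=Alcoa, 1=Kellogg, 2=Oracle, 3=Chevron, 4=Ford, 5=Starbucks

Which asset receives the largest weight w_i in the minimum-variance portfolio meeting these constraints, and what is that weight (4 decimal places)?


Oracle (0.2444)

p=Σ⁻¹μ = [1.1815  2.4932  1.9390  1.2348  -0.2573  1.9035]
q=Σ⁻¹𝟙 = [9.4909  9.8472  23.5202  9.9114  17.1539  13.2946]
a=μᵀp=1.168533  b=𝟙ᵀp=8.494673  c=𝟙ᵀq=83.218225  D=ac−b²=25.083753
λ₁=(c·0.127−b)/D = (83.218225·0.127−8.494673)/25.083753 = 0.082685
λ₂=(a−b·0.127)/D = (1.168533−8.494673·0.127)/25.083753 = 0.003576
w* = 0.082685·p + 0.003576·q:
  w_0 = 0.082685·1.1815 + 0.003576·9.4909 = 0.1316  (Alcoa)
  w_1 = 0.082685·2.4932 + 0.003576·9.8472 = 0.2414  (Kellogg)
  w_2 = 0.082685·1.9390 + 0.003576·23.5202 = 0.2444  (Oracle)
  w_3 = 0.082685·1.2348 + 0.003576·9.9114 = 0.1375  (Chevron)
  w_4 = 0.082685·-0.2573 + 0.003576·17.1539 = 0.0401  (Ford)
  w_5 = 0.082685·1.9035 + 0.003576·13.2946 = 0.2049  (Starbucks)
Σw_i=1.0000  μᵀw=0.1270
σ²=wᵀΣw=λ₁·μ_p+λ₂ = 0.082685·0.127 + 0.003576 = 0.014077 ≈ 0.0141


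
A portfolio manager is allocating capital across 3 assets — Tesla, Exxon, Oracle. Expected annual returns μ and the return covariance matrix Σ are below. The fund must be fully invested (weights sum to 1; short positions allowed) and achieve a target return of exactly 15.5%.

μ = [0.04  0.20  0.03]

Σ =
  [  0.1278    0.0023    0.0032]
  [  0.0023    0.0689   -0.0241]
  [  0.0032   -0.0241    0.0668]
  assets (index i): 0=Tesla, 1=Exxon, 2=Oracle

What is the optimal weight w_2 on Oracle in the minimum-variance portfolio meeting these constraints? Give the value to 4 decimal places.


x=Σ⁻¹μ = [0.2077  3.4898  1.6982]
y=Σ⁻¹𝟙 = [6.8578  22.2088  22.6540]
a=μᵀx=0.757219  b=𝟙ᵀx=5.395699  c=𝟙ᵀy=51.720647  D=ac−b²=10.050260
λ₁=(c·0.155−b)/D = (51.720647·0.155−5.395699)/10.050260 = 0.260789
λ₂=(a−b·0.155)/D = (0.757219−5.395699·0.155)/10.050260 = -0.007872
w* = 0.260789·x + -0.007872·y:
  w_0 = 0.260789·0.2077 + -0.007872·6.8578 = 0.0002  (Tesla)
  w_1 = 0.260789·3.4898 + -0.007872·22.2088 = 0.7353  (Exxon)
  w_2 = 0.260789·1.6982 + -0.007872·22.6540 = 0.2645  (Oracle)
Σw_i=1.0000  μᵀw=0.1550
σ²=wᵀΣw=λ₁·μ_p+λ₂ = 0.260789·0.155 + -0.007872 = 0.032550 ≈ 0.0326

0.2645


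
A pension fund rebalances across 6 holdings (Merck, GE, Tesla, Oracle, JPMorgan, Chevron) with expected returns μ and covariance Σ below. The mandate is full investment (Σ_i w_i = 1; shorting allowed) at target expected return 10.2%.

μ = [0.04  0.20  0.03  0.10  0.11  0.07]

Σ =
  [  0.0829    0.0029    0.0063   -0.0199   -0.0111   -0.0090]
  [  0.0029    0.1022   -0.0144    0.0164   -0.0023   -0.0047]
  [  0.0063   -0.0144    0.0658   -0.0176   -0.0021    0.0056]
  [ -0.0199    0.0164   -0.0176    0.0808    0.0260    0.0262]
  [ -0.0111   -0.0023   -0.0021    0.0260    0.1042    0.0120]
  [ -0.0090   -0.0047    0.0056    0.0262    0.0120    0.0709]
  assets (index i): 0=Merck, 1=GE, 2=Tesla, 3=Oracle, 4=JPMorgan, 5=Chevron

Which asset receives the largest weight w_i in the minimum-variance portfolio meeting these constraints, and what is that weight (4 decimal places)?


GE (0.2672)

g=Σ⁻¹μ = [0.7045  2.0210  0.9802  0.6763  0.9430  0.7238]
h=Σ⁻¹𝟙 = [15.3235  10.5791  18.8814  12.6509  7.6162  9.2955]
a=μᵀg=0.683815  b=𝟙ᵀg=6.048756  c=𝟙ᵀh=74.346562  D=ac−b²=14.251821
λ₁=(c·0.102−b)/D = (74.346562·0.102−6.048756)/14.251821 = 0.107677
λ₂=(a−b·0.102)/D = (0.683815−6.048756·0.102)/14.251821 = 0.004690
w* = 0.107677·g + 0.004690·h:
  w_0 = 0.107677·0.7045 + 0.004690·15.3235 = 0.1477  (Merck)
  w_1 = 0.107677·2.0210 + 0.004690·10.5791 = 0.2672  (GE)
  w_2 = 0.107677·0.9802 + 0.004690·18.8814 = 0.1941  (Tesla)
  w_3 = 0.107677·0.6763 + 0.004690·12.6509 = 0.1322  (Oracle)
  w_4 = 0.107677·0.9430 + 0.004690·7.6162 = 0.1373  (JPMorgan)
  w_5 = 0.107677·0.7238 + 0.004690·9.2955 = 0.1215  (Chevron)
Σw_i=1.0000  μᵀw=0.1020
σ²=wᵀΣw=λ₁·μ_p+λ₂ = 0.107677·0.102 + 0.004690 = 0.015673 ≈ 0.0157


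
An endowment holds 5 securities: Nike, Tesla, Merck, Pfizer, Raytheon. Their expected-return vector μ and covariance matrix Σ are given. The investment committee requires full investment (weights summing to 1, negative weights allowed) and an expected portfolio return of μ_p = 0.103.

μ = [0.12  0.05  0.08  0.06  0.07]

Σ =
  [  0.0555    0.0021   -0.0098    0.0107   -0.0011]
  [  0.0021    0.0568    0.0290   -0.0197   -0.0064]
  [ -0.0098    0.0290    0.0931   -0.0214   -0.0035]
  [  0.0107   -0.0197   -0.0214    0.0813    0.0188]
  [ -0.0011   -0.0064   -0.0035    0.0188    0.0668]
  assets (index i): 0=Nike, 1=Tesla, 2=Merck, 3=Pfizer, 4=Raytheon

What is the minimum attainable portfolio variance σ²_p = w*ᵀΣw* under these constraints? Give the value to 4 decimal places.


0.0239

p=Σ⁻¹μ = [2.2323  0.5712  1.1010  0.6371  1.0178]
q=Σ⁻¹𝟙 = [16.7680  17.9645  10.6654  14.1198  13.5523]
a=μᵀp=0.493993  b=𝟙ᵀp=5.559465  c=𝟙ᵀq=73.070029  D=ac−b²=5.188405
λ₁=(c·0.103−b)/D = (73.070029·0.103−5.559465)/5.188405 = 0.379066
λ₂=(a−b·0.103)/D = (0.493993−5.559465·0.103)/5.188405 = -0.015155
w* = 0.379066·p + -0.015155·q:
  w_0 = 0.379066·2.2323 + -0.015155·16.7680 = 0.5921  (Nike)
  w_1 = 0.379066·0.5712 + -0.015155·17.9645 = -0.0557  (Tesla)
  w_2 = 0.379066·1.1010 + -0.015155·10.6654 = 0.2557  (Merck)
  w_3 = 0.379066·0.6371 + -0.015155·14.1198 = 0.0275  (Pfizer)
  w_4 = 0.379066·1.0178 + -0.015155·13.5523 = 0.1804  (Raytheon)
Σw_i=1.0000  μᵀw=0.1030
σ²=wᵀΣw=λ₁·μ_p+λ₂ = 0.379066·0.103 + -0.015155 = 0.023888 ≈ 0.0239


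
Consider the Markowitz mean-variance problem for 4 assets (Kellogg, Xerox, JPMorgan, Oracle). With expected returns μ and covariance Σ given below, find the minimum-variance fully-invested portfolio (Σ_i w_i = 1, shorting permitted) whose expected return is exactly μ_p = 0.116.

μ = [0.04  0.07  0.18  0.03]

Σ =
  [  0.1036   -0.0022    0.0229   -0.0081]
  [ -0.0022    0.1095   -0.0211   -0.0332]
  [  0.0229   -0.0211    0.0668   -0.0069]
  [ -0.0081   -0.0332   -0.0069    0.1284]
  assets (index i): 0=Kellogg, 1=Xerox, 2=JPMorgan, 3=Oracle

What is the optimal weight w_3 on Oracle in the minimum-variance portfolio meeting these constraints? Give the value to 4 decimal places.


x=Σ⁻¹μ = [-0.2592  1.5179  3.3445  0.7895]
y=Σ⁻¹𝟙 = [6.7813  17.1791  19.4873  13.7051]
a=μᵀx=0.721575  b=𝟙ᵀx=5.392658  c=𝟙ᵀy=57.152848  D=ac−b²=12.159304
λ₁=(c·0.116−b)/D = (57.152848·0.116−5.392658)/12.159304 = 0.101739
λ₂=(a−b·0.116)/D = (0.721575−5.392658·0.116)/12.159304 = 0.007897
w* = 0.101739·x + 0.007897·y:
  w_0 = 0.101739·-0.2592 + 0.007897·6.7813 = 0.0272  (Kellogg)
  w_1 = 0.101739·1.5179 + 0.007897·17.1791 = 0.2901  (Xerox)
  w_2 = 0.101739·3.3445 + 0.007897·19.4873 = 0.4942  (JPMorgan)
  w_3 = 0.101739·0.7895 + 0.007897·13.7051 = 0.1886  (Oracle)
Σw_i=1.0000  μᵀw=0.1160
σ²=wᵀΣw=λ₁·μ_p+λ₂ = 0.101739·0.116 + 0.007897 = 0.019699 ≈ 0.0197

0.1886


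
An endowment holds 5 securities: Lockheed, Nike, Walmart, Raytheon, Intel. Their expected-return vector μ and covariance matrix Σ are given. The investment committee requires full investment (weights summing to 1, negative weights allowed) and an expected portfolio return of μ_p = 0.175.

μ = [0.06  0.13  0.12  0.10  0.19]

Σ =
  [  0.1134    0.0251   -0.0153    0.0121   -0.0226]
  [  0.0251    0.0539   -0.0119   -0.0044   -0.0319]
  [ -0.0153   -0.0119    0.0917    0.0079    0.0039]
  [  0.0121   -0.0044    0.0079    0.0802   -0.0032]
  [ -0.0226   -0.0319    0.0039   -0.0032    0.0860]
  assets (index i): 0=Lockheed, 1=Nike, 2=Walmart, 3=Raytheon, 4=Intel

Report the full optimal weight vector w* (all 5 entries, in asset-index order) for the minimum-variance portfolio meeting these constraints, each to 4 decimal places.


g=Σ⁻¹μ = [0.2744  5.2853  1.7322  1.4931  4.2189]
h=Σ⁻¹𝟙 = [6.8259  35.1741  14.3698  13.0027  26.3010]
a=μᵀg=1.862330  b=𝟙ᵀg=13.004024  c=𝟙ᵀh=95.673509  D=ac−b²=9.070990
λ₁=(c·0.175−b)/D = (95.673509·0.175−13.004024)/9.070990 = 0.412176
λ₂=(a−b·0.175)/D = (1.862330−13.004024·0.175)/9.070990 = -0.045571
w* = 0.412176·g + -0.045571·h:
  w_0 = 0.412176·0.2744 + -0.045571·6.8259 = -0.1979  (Lockheed)
  w_1 = 0.412176·5.2853 + -0.045571·35.1741 = 0.5756  (Nike)
  w_2 = 0.412176·1.7322 + -0.045571·14.3698 = 0.0591  (Walmart)
  w_3 = 0.412176·1.4931 + -0.045571·13.0027 = 0.0229  (Raytheon)
  w_4 = 0.412176·4.2189 + -0.045571·26.3010 = 0.5404  (Intel)
Σw_i=1.0000  μᵀw=0.1750
σ²=wᵀΣw=λ₁·μ_p+λ₂ = 0.412176·0.175 + -0.045571 = 0.026560 ≈ 0.0266

-0.1979  0.5756  0.0591  0.0229  0.5404
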